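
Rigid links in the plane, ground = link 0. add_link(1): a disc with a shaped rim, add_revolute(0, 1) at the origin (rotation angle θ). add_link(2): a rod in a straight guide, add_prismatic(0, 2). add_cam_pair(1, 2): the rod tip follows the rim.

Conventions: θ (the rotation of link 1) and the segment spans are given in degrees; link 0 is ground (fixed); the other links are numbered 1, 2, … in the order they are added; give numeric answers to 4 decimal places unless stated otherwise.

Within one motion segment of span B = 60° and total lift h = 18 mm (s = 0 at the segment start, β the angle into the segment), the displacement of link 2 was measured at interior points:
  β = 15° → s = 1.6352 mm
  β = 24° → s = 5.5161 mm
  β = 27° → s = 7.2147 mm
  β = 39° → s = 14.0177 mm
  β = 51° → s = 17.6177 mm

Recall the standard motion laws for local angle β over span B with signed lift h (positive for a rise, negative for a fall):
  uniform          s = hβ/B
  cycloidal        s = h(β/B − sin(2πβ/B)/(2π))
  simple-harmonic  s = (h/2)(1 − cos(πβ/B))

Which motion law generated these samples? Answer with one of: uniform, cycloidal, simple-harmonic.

candidates at β/B = r: uniform s = h·r (linear in β); cycloidal s = h·(r − sin(2πr)/(2π)); simple-harmonic s = (h/2)(1 − cos(πr))
β=15°: printed 1.6352 | uniform 4.5000, cycloidal 1.6352, simple-harmonic 2.6360
β=24°: printed 5.5161 | uniform 7.2000, cycloidal 5.5161, simple-harmonic 6.2188
β=27°: printed 7.2147 | uniform 8.1000, cycloidal 7.2147, simple-harmonic 7.5921
β=39°: printed 14.0177 | uniform 11.7000, cycloidal 14.0177, simple-harmonic 13.0859
β=51°: printed 17.6177 | uniform 15.3000, cycloidal 17.6177, simple-harmonic 17.0191
only one law matches every sample → cycloidal

cycloidal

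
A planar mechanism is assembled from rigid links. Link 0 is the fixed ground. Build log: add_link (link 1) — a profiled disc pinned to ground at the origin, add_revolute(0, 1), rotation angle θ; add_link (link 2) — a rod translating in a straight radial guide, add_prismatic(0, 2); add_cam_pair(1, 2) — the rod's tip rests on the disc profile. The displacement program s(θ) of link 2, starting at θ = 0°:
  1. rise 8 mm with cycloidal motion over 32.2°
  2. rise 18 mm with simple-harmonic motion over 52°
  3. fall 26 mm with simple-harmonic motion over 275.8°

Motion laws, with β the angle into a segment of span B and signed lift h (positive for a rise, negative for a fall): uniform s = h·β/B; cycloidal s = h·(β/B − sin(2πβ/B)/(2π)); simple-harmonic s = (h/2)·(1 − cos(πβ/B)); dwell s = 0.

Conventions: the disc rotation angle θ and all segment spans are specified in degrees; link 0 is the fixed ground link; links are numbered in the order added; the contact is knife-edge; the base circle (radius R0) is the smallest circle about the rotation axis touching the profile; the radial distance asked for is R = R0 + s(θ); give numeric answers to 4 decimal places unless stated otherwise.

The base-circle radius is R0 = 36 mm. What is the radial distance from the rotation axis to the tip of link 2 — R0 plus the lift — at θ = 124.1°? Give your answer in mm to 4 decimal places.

seg 1 [0°–32.2°] cycloidal, h=8: full span → s += 8 → s = 8.0000
seg 2 [32.2°–84.2°] simple-harmonic, h=18: full span → s += 18 → s = 26.0000
seg 3 [84.2°–360°] simple-harmonic, h=-26: θ=124.1° here. β=39.9, B=275.8. -26/2·(1 − cos(π·0.1447)) = -1.3197 → s = 24.6803
R = R0 + s = 36 + 24.6803 = 60.6803

60.6803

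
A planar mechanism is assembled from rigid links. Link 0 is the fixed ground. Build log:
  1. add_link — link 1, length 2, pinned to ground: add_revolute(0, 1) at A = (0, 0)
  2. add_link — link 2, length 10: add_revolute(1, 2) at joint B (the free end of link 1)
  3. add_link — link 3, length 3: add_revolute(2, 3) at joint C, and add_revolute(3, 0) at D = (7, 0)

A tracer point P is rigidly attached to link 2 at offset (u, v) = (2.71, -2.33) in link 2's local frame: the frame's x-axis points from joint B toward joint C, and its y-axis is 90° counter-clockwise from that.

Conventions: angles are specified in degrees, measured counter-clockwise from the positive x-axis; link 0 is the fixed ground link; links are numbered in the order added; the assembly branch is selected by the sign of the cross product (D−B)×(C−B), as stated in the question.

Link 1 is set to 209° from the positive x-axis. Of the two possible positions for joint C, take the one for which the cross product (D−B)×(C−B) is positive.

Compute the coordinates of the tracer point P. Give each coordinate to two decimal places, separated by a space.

A=(0,0), D=(7.00,0)
B = A + 2.00·(cos209°, sin209°) = (-1.7492, -0.9696)
|BD| = 8.8028
circle(B,10.00) ∩ circle(D,3.00): a=9.5702, h=2.9002
  candidates: C₊=(7.4433,2.9671) cross=25.530; C₋=(8.0822,-2.7980) cross=-25.530
  branch + wants cross > 0 → take C=(7.4433,2.9671) (cross=25.530)
ex = (C−B)/|BC| = (0.9193,0.3937); ey = (-0.3937,0.9193)
P = B + 2.71·ex + -2.33·ey = (1.6592,-2.0446)

1.66 -2.04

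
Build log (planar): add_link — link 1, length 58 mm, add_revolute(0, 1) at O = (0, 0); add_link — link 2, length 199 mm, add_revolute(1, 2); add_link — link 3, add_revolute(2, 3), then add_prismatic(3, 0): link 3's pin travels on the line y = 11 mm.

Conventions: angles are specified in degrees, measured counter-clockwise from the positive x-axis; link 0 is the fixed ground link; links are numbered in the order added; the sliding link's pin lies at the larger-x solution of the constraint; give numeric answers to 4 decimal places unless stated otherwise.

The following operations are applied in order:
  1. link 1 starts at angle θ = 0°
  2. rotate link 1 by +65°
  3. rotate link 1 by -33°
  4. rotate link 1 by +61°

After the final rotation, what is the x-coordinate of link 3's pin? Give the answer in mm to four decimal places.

geometry: r = 58 mm, L = 199 mm, e = 11 mm; θ starts at 0°
rotate link 1 by +65°: θ ← 0° +65° = 65°
rotate link 1 by -33°: θ ← 65° -33° = 32°
rotate link 1 by +61°: θ ← 32° +61° = 93°
crank pin P = (r cos θ, r sin θ) = (-3.035485, 57.920513)
h = r sin θ − e = 57.920513 − 11 = 46.920513
x = r cos θ + √(L² − h²) = -3.035485 + 193.389414 = 190.353929

190.3539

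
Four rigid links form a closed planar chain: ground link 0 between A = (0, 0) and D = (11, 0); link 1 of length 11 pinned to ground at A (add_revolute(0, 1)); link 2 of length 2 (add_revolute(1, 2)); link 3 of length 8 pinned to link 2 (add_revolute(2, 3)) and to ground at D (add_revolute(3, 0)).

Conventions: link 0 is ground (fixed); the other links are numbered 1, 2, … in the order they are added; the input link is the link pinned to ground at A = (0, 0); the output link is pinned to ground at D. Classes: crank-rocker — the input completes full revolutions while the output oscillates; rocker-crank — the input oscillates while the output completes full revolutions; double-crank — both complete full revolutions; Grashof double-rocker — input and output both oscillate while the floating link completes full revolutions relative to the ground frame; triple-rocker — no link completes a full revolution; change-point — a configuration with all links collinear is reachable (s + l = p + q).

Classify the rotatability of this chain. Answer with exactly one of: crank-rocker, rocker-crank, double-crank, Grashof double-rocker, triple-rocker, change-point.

lengths: ground=11, input=11, coupler=2, output=8
sorted: s=2 (shortest), l=11 (longest), p+q=19
s + l = 13 vs p + q = 19
s + l < p + q (Grashof) with shortest = coupler link → Grashof double-rocker

Grashof double-rocker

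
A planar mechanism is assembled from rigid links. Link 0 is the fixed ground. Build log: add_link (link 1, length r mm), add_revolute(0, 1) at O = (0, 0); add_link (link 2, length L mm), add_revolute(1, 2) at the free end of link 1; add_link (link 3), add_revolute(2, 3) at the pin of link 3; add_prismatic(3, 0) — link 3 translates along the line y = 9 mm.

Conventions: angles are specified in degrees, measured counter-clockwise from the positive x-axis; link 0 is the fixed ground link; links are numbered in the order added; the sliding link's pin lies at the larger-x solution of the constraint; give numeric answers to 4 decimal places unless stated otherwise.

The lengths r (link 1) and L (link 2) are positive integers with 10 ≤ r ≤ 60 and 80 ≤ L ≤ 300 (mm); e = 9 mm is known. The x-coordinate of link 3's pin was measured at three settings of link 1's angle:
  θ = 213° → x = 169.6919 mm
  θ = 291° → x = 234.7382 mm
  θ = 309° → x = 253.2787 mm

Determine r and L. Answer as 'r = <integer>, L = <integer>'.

constraint per measurement: (x − r cos θ)² + (r sin θ − e)² = L²
subtracting the θ₁ and θ₂ equations cancels the r² and L² terms:
r = (x₁² − x₂²) / (2[(x₁cos θ₁ + e sin θ₁) − (x₂cos θ₂ + e sin θ₂)]) = 59.0001 → r = 59
L² = (x₁ − r cos θ₁)² + (r sin θ₁ − e)² = 49728.9886 → L = 223.0000 → L = 223
check at θ₃=309°: x = 253.2787 (printed 253.2787) ✓

r = 59, L = 223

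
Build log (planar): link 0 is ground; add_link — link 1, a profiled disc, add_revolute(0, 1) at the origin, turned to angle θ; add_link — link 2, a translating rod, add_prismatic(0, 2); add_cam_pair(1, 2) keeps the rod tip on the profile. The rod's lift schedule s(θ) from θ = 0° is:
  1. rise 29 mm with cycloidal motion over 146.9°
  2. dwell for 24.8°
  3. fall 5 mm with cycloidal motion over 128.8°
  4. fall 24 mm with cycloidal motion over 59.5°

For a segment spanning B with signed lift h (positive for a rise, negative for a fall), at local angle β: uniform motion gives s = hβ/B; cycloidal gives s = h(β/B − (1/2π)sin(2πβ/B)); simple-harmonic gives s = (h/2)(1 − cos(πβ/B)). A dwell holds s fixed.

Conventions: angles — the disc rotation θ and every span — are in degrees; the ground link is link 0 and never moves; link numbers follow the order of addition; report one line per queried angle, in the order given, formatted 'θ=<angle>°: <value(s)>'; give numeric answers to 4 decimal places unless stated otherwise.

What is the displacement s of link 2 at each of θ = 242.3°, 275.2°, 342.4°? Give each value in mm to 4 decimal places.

seg 1 [0°–146.9°] cycloidal, h=29: full span → s += 29 → s = 29.0000
seg 2 [146.9°–171.7°] dwell: s stays 29.0000
seg 3 [171.7°–300.5°] cycloidal, h=-5: θ=242.3° here. β=70.6, B=128.8. -5·(0.5481 − sin(2π·0.5481)/(2π)) = -2.9777 → s = 26.0223
seg 3 [171.7°–300.5°] cycloidal, h=-5: θ=275.2° here. β=103.5, B=128.8. -5·(0.8036 − sin(2π·0.8036)/(2π)) = -4.7690 → s = 24.2310
seg 3 [171.7°–300.5°] cycloidal, h=-5: full span → s += -5 → s = 24.0000
seg 4 [300.5°–360°] cycloidal, h=-24: θ=342.4° here. β=41.9, B=59.5. -24·(0.7042 − sin(2π·0.7042)/(2π)) = -20.5635 → s = 3.4365

θ=242.3°: 26.0223
θ=275.2°: 24.2310
θ=342.4°: 3.4365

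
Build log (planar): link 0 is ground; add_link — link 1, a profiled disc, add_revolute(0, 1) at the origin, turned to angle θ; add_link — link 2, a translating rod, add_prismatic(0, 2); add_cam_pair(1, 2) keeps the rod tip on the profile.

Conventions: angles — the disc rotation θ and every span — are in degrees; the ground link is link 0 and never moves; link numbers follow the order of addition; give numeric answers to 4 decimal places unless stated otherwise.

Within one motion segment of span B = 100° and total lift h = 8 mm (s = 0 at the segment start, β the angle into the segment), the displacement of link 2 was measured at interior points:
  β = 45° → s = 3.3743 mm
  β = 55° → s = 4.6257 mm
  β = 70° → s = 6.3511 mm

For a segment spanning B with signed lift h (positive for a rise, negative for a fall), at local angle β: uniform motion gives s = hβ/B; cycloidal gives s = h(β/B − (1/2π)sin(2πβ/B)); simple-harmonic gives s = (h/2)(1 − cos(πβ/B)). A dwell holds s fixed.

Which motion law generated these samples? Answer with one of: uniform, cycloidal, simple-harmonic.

candidates at β/B = r: uniform s = h·r (linear in β); cycloidal s = h·(r − sin(2πr)/(2π)); simple-harmonic s = (h/2)(1 − cos(πr))
β=45°: printed 3.3743 | uniform 3.6000, cycloidal 3.2065, simple-harmonic 3.3743
β=55°: printed 4.6257 | uniform 4.4000, cycloidal 4.7935, simple-harmonic 4.6257
β=70°: printed 6.3511 | uniform 5.6000, cycloidal 6.8109, simple-harmonic 6.3511
only one law matches every sample → simple-harmonic

simple-harmonic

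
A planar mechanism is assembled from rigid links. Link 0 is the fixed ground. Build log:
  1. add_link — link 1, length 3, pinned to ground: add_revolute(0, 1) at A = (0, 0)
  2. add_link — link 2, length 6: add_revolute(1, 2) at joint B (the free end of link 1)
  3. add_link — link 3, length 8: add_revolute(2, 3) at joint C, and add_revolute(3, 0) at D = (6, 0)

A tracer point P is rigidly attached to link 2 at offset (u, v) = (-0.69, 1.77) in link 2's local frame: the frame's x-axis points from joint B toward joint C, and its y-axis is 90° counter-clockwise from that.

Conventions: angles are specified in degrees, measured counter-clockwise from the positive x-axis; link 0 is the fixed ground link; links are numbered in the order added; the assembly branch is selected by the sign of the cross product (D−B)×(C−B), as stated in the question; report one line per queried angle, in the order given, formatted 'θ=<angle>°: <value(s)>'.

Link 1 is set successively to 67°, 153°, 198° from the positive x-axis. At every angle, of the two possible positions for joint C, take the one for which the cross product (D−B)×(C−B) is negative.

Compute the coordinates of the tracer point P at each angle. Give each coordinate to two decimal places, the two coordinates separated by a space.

A=(0,0), D=(6.00,0)
θ=67°: B = A + 3.00·(cos67°, sin67°) = (1.1722, 2.7615)
θ=67°: |BD| = 5.5618
θ=67°: circle(B,6.00) ∩ circle(D,8.00): a=0.2637, h=5.9942
θ=67°:   candidates: C₊=(4.3773,7.8337) cross=33.339; C₋=(-1.5751,-2.5726) cross=-33.339
θ=67°:   branch - wants cross < 0 → take C=(-1.5751,-2.5726) (cross=-33.339)
θ=67°: ex = (C−B)/|BC| = (-0.4579,-0.8890); ey = (0.8890,-0.4579)
θ=67°: P = B + -0.69·ex + 1.77·ey = (3.0617,2.5645)
θ=153°: B = A + 3.00·(cos153°, sin153°) = (-2.6730, 1.3620)
θ=153°: |BD| = 8.7793
θ=153°: circle(B,6.00) ∩ circle(D,8.00): a=2.7950, h=5.3092
θ=153°:   candidates: C₊=(0.9118,6.1733) cross=46.611; C₋=(-0.7355,-4.3166) cross=-46.611
θ=153°:   branch - wants cross < 0 → take C=(-0.7355,-4.3166) (cross=-46.611)
θ=153°: ex = (C−B)/|BC| = (0.3229,-0.9464); ey = (0.9464,0.3229)
θ=153°: P = B + -0.69·ex + 1.77·ey = (-1.2207,2.5866)
θ=198°: B = A + 3.00·(cos198°, sin198°) = (-2.8532, -0.9271)
θ=198°: |BD| = 8.9016
θ=198°: circle(B,6.00) ∩ circle(D,8.00): a=2.8780, h=5.2647
θ=198°:   candidates: C₊=(-0.5391,4.6087) cross=46.864; C₋=(0.5575,-5.8634) cross=-46.864
θ=198°:   branch - wants cross < 0 → take C=(0.5575,-5.8634) (cross=-46.864)
θ=198°: ex = (C−B)/|BC| = (0.5684,-0.8227); ey = (0.8227,0.5684)
θ=198°: P = B + -0.69·ex + 1.77·ey = (-1.7892,0.6468)

θ=67°: 3.06 2.56
θ=153°: -1.22 2.59
θ=198°: -1.79 0.65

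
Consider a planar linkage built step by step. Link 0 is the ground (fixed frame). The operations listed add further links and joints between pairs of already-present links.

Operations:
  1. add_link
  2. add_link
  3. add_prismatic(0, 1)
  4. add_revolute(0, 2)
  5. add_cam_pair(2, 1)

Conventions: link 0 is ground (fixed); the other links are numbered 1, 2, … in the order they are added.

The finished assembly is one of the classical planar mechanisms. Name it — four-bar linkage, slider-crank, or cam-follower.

links: 3 (incl. ground); joints: 1 revolute, 1 prismatic, 1 higher (cam) pair, forming one closed loop
3 links, revolute + prismatic + higher pair in one loop → cam-follower

cam-follower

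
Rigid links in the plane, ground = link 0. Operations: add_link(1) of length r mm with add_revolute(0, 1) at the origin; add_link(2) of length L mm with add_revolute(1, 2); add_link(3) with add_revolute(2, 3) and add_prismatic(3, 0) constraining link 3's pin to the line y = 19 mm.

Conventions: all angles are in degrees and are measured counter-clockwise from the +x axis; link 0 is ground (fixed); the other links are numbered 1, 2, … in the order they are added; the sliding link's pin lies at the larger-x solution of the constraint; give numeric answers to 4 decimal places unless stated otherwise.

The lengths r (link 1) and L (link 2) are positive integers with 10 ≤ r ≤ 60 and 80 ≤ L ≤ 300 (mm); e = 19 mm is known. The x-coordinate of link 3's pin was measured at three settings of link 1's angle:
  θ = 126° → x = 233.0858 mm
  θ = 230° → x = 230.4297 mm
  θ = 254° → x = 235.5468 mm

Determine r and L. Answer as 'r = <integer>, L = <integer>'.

constraint per measurement: (x − r cos θ)² + (r sin θ − e)² = L²
subtracting the θ₁ and θ₂ equations cancels the r² and L² terms:
r = (x₁² − x₂²) / (2[(x₁cos θ₁ + e sin θ₁) − (x₂cos θ₂ + e sin θ₂)]) = 14.9996 → r = 15
L² = (x₁ − r cos θ₁)² + (r sin θ₁ − e)² = 58563.9823 → L = 242.0000 → L = 242
check at θ₃=254°: x = 235.5468 (printed 235.5468) ✓

r = 15, L = 242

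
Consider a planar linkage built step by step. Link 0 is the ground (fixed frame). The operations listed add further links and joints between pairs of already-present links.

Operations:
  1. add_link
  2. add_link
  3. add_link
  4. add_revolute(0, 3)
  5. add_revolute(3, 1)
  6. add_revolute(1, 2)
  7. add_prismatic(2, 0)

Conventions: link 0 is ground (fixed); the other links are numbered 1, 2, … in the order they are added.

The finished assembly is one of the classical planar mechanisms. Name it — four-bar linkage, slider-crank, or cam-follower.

links: 4 (incl. ground); joints: 3 revolute, 1 prismatic, 0 higher (cam) pair, forming one closed loop
4 links, 3 revolutes + 1 prismatic in one loop → slider-crank

slider-crank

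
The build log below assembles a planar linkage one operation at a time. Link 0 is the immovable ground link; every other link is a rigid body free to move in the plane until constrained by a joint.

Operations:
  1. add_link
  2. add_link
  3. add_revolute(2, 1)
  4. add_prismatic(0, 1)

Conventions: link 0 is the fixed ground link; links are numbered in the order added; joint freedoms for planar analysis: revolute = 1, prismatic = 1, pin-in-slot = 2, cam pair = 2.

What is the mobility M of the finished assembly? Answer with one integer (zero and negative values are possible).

(L,J1,J2)=(1,0,0); link0 fixed
link1: (2,0,0)
link2: (3,0,0)
R 2-1 [J1]: (3,1,0)
P 0-1 [J1]: (3,2,0)
Grübler: 3·2 − 2·2 − 0 = 2

M = 2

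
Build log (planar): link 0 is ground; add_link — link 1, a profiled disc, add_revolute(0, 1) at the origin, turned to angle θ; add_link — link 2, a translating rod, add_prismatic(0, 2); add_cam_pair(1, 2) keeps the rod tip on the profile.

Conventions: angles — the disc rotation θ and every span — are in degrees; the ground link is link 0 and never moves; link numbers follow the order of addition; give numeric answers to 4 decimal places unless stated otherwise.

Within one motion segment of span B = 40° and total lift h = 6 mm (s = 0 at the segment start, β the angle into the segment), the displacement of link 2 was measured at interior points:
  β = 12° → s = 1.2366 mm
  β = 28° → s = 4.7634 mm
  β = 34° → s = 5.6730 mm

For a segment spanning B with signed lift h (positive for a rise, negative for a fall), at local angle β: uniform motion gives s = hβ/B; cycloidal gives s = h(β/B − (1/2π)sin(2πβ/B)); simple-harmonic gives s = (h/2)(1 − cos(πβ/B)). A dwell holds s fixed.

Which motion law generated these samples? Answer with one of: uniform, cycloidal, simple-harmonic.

candidates at β/B = r: uniform s = h·r (linear in β); cycloidal s = h·(r − sin(2πr)/(2π)); simple-harmonic s = (h/2)(1 − cos(πr))
β=12°: printed 1.2366 | uniform 1.8000, cycloidal 0.8918, simple-harmonic 1.2366
β=28°: printed 4.7634 | uniform 4.2000, cycloidal 5.1082, simple-harmonic 4.7634
β=34°: printed 5.6730 | uniform 5.1000, cycloidal 5.8726, simple-harmonic 5.6730
only one law matches every sample → simple-harmonic

simple-harmonic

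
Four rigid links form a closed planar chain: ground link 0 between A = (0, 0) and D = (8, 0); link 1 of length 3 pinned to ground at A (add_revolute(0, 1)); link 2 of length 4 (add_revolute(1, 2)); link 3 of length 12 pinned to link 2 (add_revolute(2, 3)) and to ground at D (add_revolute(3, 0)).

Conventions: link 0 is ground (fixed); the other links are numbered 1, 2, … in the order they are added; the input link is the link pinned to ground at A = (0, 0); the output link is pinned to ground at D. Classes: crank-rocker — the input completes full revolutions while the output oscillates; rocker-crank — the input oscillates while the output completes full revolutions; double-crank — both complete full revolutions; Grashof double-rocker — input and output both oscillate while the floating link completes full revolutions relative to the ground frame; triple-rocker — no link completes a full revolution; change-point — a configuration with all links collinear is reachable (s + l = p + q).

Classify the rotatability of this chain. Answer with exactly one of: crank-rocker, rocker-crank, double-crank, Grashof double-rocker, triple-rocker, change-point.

lengths: ground=8, input=3, coupler=4, output=12
sorted: s=3 (shortest), l=12 (longest), p+q=12
s + l = 15 vs p + q = 12
s + l > p + q → non-Grashof → no link fully rotates → triple-rocker

triple-rocker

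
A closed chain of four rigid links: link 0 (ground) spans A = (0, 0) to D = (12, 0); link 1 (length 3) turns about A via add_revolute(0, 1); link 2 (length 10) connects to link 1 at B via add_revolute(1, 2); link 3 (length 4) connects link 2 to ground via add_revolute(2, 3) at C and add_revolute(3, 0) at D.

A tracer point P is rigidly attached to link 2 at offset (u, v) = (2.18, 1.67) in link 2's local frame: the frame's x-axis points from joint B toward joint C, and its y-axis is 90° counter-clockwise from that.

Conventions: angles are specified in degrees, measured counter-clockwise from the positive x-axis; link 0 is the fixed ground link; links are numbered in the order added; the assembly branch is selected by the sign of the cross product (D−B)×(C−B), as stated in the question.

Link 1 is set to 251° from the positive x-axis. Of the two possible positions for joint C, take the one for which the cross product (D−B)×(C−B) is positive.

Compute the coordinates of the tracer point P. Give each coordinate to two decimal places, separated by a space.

A=(0,0), D=(12.00,0)
B = A + 3.00·(cos251°, sin251°) = (-0.9767, -2.8366)
|BD| = 13.2831
circle(B,10.00) ∩ circle(D,4.00): a=9.8035, h=1.9728
  candidates: C₊=(8.1793,1.1843) cross=26.205; C₋=(9.0219,-2.6704) cross=-26.205
  branch + wants cross > 0 → take C=(8.1793,1.1843) (cross=26.205)
ex = (C−B)/|BC| = (0.9156,0.4021); ey = (-0.4021,0.9156)
P = B + 2.18·ex + 1.67·ey = (0.3478,-0.4310)

0.35 -0.43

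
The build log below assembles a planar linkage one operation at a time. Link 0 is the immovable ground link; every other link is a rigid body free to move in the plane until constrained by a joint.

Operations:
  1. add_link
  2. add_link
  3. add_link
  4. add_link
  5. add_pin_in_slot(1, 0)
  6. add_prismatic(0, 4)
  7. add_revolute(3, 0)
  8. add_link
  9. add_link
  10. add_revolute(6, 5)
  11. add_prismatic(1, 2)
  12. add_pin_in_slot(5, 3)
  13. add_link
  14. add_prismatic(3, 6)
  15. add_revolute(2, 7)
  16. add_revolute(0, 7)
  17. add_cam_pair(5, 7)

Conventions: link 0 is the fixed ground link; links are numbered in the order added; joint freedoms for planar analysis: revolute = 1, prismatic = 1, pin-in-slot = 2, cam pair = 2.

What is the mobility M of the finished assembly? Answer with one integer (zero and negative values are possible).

link 0 = ground. State L|J1|J2 = 1|0|0
+link1  2|0|0
+link2  3|0|0
+link3  4|0|0
+link4  5|0|0
PS(1,0) f=2→J2  5|0|1
P(0,4) f=1→J1  5|1|1
R(3,0) f=1→J1  5|2|1
+link5  6|2|1
+link6  7|2|1
R(6,5) f=1→J1  7|3|1
P(1,2) f=1→J1  7|4|1
PS(5,3) f=2→J2  7|4|2
+link7  8|4|2
P(3,6) f=1→J1  8|5|2
R(2,7) f=1→J1  8|6|2
R(0,7) f=1→J1  8|7|2
C(5,7) f=2→J2  8|7|3
M = 3(8−1)−2·7−3 = 21−14−3 = 4

M = 4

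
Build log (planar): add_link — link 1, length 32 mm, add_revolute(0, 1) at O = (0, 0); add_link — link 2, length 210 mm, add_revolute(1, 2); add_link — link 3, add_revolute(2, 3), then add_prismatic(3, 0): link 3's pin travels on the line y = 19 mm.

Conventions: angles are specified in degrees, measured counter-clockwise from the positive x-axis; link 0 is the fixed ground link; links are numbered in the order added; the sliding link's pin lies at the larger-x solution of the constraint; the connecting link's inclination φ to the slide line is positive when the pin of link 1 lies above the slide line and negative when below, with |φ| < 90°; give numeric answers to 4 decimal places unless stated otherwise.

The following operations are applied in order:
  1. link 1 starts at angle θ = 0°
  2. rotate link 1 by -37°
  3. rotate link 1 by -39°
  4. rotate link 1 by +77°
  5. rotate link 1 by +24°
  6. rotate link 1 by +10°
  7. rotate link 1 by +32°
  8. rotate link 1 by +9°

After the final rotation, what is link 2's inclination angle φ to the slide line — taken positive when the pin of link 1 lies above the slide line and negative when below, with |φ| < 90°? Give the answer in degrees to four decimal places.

geometry: r = 32 mm, L = 210 mm, e = 19 mm; θ starts at 0°
rotate link 1 by -37°: θ ← 0° -37° = -37°
rotate link 1 by -39°: θ ← -37° -39° = -76°
rotate link 1 by +77°: θ ← -76° +77° = 1°
rotate link 1 by +24°: θ ← 1° +24° = 25°
rotate link 1 by +10°: θ ← 25° +10° = 35°
rotate link 1 by +32°: θ ← 35° +32° = 67°
rotate link 1 by +9°: θ ← 67° +9° = 76°
h = r sin θ − e = 31.049463 − 19 = 12.049463
sin φ = h / L = 12.049463 / 210 = 0.05737840
φ = arcsin(0.05737840) = 3.289347°

3.2893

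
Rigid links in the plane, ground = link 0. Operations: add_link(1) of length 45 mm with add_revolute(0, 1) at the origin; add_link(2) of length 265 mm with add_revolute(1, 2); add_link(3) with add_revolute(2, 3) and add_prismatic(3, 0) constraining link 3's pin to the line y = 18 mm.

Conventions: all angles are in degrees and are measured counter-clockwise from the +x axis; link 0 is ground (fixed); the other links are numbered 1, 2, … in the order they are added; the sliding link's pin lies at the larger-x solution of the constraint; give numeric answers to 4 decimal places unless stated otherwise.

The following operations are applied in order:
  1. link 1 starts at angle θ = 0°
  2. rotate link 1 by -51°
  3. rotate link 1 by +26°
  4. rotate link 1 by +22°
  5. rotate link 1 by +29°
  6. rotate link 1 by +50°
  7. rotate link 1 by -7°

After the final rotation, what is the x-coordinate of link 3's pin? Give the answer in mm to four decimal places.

geometry: r = 45 mm, L = 265 mm, e = 18 mm; θ starts at 0°
rotate link 1 by -51°: θ ← 0° -51° = -51°
rotate link 1 by +26°: θ ← -51° +26° = -25°
rotate link 1 by +22°: θ ← -25° +22° = -3°
rotate link 1 by +29°: θ ← -3° +29° = 26°
rotate link 1 by +50°: θ ← 26° +50° = 76°
rotate link 1 by -7°: θ ← 76° -7° = 69°
crank pin P = (r cos θ, r sin θ) = (16.126558, 42.011119)
h = r sin θ − e = 42.011119 − 18 = 24.011119
x = r cos θ + √(L² − h²) = 16.126558 + 263.909958 = 280.036516

280.0365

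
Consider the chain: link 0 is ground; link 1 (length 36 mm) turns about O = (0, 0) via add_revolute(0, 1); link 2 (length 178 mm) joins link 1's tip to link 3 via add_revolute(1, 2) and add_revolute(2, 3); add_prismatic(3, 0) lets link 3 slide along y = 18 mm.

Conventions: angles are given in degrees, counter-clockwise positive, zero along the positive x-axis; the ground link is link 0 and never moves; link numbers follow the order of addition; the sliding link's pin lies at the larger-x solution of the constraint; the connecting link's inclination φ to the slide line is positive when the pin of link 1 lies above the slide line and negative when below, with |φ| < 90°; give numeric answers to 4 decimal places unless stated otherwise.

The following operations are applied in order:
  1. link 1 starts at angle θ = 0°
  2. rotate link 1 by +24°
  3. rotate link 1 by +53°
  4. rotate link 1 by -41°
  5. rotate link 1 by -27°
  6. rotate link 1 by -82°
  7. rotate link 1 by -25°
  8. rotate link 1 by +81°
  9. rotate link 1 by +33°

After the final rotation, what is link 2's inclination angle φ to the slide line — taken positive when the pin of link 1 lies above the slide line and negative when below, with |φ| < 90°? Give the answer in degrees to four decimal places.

geometry: r = 36 mm, L = 178 mm, e = 18 mm; θ starts at 0°
rotate link 1 by +24°: θ ← 0° +24° = 24°
rotate link 1 by +53°: θ ← 24° +53° = 77°
rotate link 1 by -41°: θ ← 77° -41° = 36°
rotate link 1 by -27°: θ ← 36° -27° = 9°
rotate link 1 by -82°: θ ← 9° -82° = -73°
rotate link 1 by -25°: θ ← -73° -25° = -98°
rotate link 1 by +81°: θ ← -98° +81° = -17°
rotate link 1 by +33°: θ ← -17° +33° = 16°
h = r sin θ − e = 9.922945 − 18 = -8.077055
sin φ = h / L = -8.077055 / 178 = -0.04537671
φ = arcsin(-0.04537671) = -2.600787°

-2.6008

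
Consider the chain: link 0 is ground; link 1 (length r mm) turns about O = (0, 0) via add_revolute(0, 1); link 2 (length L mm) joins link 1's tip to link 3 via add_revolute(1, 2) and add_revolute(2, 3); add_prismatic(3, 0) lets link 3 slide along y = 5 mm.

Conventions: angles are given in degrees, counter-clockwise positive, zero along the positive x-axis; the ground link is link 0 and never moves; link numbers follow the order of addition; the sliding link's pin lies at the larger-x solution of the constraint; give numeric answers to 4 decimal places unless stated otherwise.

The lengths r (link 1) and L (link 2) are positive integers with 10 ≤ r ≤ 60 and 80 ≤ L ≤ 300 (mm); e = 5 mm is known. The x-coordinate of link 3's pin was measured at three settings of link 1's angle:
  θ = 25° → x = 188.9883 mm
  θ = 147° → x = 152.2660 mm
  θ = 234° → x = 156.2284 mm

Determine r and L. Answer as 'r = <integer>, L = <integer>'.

constraint per measurement: (x − r cos θ)² + (r sin θ − e)² = L²
subtracting the θ₁ and θ₂ equations cancels the r² and L² terms:
r = (x₁² − x₂²) / (2[(x₁cos θ₁ + e sin θ₁) − (x₂cos θ₂ + e sin θ₂)]) = 21.0000 → r = 21
L² = (x₁ − r cos θ₁)² + (r sin θ₁ − e)² = 28900.0018 → L = 170.0000 → L = 170
check at θ₃=234°: x = 156.2284 (printed 156.2284) ✓

r = 21, L = 170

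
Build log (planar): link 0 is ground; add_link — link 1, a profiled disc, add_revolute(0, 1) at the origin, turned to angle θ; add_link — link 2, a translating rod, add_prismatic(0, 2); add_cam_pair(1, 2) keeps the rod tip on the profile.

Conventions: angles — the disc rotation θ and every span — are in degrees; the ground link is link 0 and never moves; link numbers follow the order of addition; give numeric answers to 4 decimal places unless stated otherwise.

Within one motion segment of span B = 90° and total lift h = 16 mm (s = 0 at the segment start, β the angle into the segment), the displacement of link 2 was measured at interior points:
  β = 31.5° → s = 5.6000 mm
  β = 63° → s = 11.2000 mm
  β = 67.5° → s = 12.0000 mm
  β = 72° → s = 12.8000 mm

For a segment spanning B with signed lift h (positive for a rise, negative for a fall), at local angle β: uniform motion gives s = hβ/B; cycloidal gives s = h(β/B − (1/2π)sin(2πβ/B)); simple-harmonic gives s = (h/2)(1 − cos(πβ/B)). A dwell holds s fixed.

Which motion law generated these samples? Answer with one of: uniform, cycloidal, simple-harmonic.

candidates at β/B = r: uniform s = h·r (linear in β); cycloidal s = h·(r − sin(2πr)/(2π)); simple-harmonic s = (h/2)(1 − cos(πr))
β=31.5°: printed 5.6000 | uniform 5.6000, cycloidal 3.5399, simple-harmonic 4.3681
β=63°: printed 11.2000 | uniform 11.2000, cycloidal 13.6218, simple-harmonic 12.7023
β=67.5°: printed 12.0000 | uniform 12.0000, cycloidal 14.5465, simple-harmonic 13.6569
β=72°: printed 12.8000 | uniform 12.8000, cycloidal 15.2218, simple-harmonic 14.4721
only one law matches every sample → uniform

uniform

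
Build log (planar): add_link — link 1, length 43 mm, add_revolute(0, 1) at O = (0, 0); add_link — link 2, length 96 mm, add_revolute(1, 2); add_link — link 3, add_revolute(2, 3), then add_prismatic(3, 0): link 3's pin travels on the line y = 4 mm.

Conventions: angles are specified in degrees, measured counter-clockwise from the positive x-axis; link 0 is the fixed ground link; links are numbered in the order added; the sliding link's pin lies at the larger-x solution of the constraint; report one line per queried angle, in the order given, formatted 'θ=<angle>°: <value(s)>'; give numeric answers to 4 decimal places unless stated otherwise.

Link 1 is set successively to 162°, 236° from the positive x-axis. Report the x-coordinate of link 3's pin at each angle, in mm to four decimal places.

geometry: r = 43 mm, L = 96 mm, e = 4 mm
θ=162°: crank pin P = (r cos θ, r sin θ) = (-40.895430, 13.287731)
θ=162°: h = r sin θ − e = 13.287731 − 4 = 9.287731
θ=162°: x = r cos θ + √(L² − h²) = -40.895430 + 95.549663 = 54.654233
θ=236°: crank pin P = (r cos θ, r sin θ) = (-24.045295, -35.648616)
θ=236°: h = r sin θ − e = -35.648616 − 4 = -39.648616
θ=236°: x = r cos θ + √(L² − h²) = -24.045295 + 87.429899 = 63.384604

θ=162°: 54.6542
θ=236°: 63.3846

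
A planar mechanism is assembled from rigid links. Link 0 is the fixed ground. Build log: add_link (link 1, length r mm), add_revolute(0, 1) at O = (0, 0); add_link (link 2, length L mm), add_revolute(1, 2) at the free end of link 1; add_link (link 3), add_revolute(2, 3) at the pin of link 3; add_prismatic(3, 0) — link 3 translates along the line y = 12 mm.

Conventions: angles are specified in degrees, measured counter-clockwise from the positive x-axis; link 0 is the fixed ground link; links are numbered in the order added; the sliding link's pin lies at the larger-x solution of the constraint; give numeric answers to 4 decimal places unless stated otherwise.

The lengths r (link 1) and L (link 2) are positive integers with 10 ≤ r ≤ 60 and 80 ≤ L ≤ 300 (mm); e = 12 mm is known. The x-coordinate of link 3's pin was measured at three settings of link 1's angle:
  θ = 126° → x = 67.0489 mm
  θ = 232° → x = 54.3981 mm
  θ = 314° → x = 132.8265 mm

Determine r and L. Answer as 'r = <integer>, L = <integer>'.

constraint per measurement: (x − r cos θ)² + (r sin θ − e)² = L²
subtracting the θ₁ and θ₂ equations cancels the r² and L² terms:
r = (x₁² − x₂²) / (2[(x₁cos θ₁ + e sin θ₁) − (x₂cos θ₂ + e sin θ₂)]) = 58.0002 → r = 58
L² = (x₁ − r cos θ₁)² + (r sin θ₁ − e)² = 11449.0045 → L = 107.0000 → L = 107
check at θ₃=314°: x = 132.8265 (printed 132.8265) ✓

r = 58, L = 107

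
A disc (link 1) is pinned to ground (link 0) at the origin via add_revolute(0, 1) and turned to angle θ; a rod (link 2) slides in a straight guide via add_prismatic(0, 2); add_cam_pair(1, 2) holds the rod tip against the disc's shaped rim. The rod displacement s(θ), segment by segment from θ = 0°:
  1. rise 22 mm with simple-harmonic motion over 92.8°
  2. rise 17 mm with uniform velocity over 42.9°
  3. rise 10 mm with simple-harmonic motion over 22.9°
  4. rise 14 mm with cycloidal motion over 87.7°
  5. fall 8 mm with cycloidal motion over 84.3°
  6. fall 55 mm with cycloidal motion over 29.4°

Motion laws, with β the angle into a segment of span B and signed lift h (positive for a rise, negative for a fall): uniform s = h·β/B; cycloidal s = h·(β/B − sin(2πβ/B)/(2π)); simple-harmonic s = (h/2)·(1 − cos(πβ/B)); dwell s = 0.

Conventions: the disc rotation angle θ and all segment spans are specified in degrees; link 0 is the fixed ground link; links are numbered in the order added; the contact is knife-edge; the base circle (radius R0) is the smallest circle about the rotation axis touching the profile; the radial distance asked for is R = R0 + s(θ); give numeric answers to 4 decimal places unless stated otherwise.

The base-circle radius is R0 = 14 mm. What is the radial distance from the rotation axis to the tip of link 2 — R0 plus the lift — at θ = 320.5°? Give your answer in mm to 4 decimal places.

segment 1 (0° to 92.8°, simple-harmonic, h = 22) is passed completely: s = 0.0000 + (22) = 22.0000
segment 2 (92.8° to 135.7°, uniform, h = 17) is passed completely: s = 22.0000 + (17) = 39.0000
segment 3 (135.7° to 158.6°, simple-harmonic, h = 10) is passed completely: s = 39.0000 + (10) = 49.0000
segment 4 (158.6° to 246.3°, cycloidal, h = 14) is passed completely: s = 49.0000 + (14) = 63.0000
θ = 320.5° falls in segment 5 (246.3° to 330.6°, cycloidal, h = -8): β = 320.5 − 246.3 = 74.2°, B = 84.3°; Δs = -8·(0.8802 − sin(2π·0.8802)/(2π)) = -7.9120; s = 63.0000 − 7.9120 = 55.0880
R = R0 + s = 14 + 55.0880 = 69.0880

69.0880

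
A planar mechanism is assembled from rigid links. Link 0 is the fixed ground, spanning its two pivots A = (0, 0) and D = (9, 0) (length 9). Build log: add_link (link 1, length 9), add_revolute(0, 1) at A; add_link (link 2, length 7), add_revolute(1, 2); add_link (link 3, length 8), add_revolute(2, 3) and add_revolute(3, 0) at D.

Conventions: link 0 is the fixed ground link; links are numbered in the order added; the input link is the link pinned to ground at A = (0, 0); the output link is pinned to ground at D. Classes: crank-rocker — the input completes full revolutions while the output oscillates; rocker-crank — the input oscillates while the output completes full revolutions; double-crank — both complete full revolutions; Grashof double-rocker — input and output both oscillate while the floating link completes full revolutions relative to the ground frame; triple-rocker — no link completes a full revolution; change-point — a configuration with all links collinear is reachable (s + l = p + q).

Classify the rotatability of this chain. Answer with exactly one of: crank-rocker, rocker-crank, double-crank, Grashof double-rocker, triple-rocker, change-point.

lengths: ground=9, input=9, coupler=7, output=8
sorted: s=7 (shortest), l=9 (longest), p+q=17
s + l = 16 vs p + q = 17
s + l < p + q (Grashof) with shortest = coupler link → Grashof double-rocker

Grashof double-rocker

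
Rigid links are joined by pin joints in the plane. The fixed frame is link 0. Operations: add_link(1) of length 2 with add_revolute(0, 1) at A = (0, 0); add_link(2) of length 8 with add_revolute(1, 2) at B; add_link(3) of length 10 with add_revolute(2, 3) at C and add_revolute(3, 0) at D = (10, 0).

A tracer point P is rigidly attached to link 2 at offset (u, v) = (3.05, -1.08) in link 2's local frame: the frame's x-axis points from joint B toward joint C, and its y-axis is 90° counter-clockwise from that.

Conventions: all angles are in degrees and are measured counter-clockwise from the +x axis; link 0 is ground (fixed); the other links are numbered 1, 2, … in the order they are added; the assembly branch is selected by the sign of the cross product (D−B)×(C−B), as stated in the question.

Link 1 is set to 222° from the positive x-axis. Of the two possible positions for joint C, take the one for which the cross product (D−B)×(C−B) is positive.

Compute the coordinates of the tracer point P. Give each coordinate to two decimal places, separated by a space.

A=(0,0), D=(10.00,0)
B = A + 2.00·(cos222°, sin222°) = (-1.4863, -1.3383)
|BD| = 11.5640
circle(B,8.00) ∩ circle(D,10.00): a=4.2254, h=6.7931
  candidates: C₊=(1.9246,5.8982) cross=78.555; C₋=(3.4969,-7.5967) cross=-78.555
  branch + wants cross > 0 → take C=(1.9246,5.8982) (cross=78.555)
ex = (C−B)/|BC| = (0.4264,0.9046); ey = (-0.9046,0.4264)
P = B + 3.05·ex + -1.08·ey = (0.7910,0.9601)

0.79 0.96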